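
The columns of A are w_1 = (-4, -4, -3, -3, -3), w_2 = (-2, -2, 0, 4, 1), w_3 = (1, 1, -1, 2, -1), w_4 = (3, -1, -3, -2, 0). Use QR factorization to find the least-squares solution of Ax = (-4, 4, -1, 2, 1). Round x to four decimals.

q_1 = w_1/‖w_1‖ = (-4, -4, -3, -3, -3)/7.6811 = (-0.5208, -0.5208, -0.3906, -0.3906, -0.3906).
r_{12} = q_1·w_2 = 0.1302.
u_2 = w_2 − 0.1302·q_1 = (-1.9322, -1.9322, 0.0508, 4.0508, 1.0508).
‖u_2‖ = 4.9983, so q_2 = (-0.3866, -0.3866, 0.0102, 0.8104, 0.2102).
r_{13} = q_1·w_3 = -1.0415; r_{23} = q_2·w_3 = 0.6273.
u_3 = w_3 + 1.0415·q_1 − 0.6273·q_2 = (0.7001, 0.7001, -1.4132, 1.0848, -1.5387).
‖u_3‖ = 2.5538, so q_3 = (0.2742, 0.2742, -0.5534, 0.4248, -0.6025).
r_{14} = q_1·w_4 = 0.9113; r_{24} = q_2·w_4 = -2.4246; r_{34} = q_3·w_4 = 1.3588.
u_4 = w_4 − 0.9113·q_1 + 2.4246·q_2 − 1.3588·q_3 = (2.1648, -1.8352, -1.8675, -0.2563, 1.6844).
‖u_4‖ = 3.8006, so q_4 = (0.5696, -0.4829, -0.4914, -0.0674, 0.4432).
Qᵀb = (-0.7811, 1.8210, 0.8004, -3.4102).
Back-substitute: x_4 = -3.4102/3.8006 = -0.8973.
x_3 = (0.8004 − 1.3588·(-0.8973))/2.5538 = 0.7909.
x_2 = (1.8210 − 0.6273·0.7909 + 2.4246·(-0.8973))/4.9983 = -0.1702.
x_1 = (-0.7811 − 0.1302·(-0.1702) + 1.0415·0.7909 − 0.9113·(-0.8973))/7.6811 = 0.1149.

x = (0.1149, -0.1702, 0.7909, -0.8973)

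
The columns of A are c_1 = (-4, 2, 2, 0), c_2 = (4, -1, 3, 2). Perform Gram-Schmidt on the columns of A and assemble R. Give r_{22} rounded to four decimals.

r_{22} = 4.8990

c_1 = (-4, 2, 2, 0); ‖c_1‖ = 4.8990, so e_1 = (-0.8165, 0.4082, 0.4082, 0.0000).
e_1·c_2 = (-0.8165)·4 + 0.4082·(-1) + 0.4082·3 + 0.0000·2 = -2.4495.
u_2 = c_2 + 2.4495·e_1 = (2.0000, 0.0000, 4.0000, 2.0000).
r_{22} = ‖u_2‖ = 4.8990.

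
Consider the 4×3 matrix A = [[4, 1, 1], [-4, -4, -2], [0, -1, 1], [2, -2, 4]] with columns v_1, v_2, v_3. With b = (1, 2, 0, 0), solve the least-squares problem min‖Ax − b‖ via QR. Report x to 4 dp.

v_1 = (4, -4, 0, 2); ‖v_1‖ = 6.0000, so q_1 = (0.6667, -0.6667, 0.0000, 0.3333).
q_1·v_2 = 0.6667·1 + (-0.6667)·(-4) + 0.0000·(-1) + 0.3333·(-2) = 2.6667.
u_2 = v_2 − 2.6667·q_1 = (-0.7778, -2.2222, -1.0000, -2.8889).
‖u_2‖ = 3.8586, so q_2 = (-0.2016, -0.5759, -0.2592, -0.7487).
q_1·v_3 = 0.6667·1 + (-0.6667)·(-2) + 0.0000·1 + 0.3333·4 = 3.3333; q_2·v_3 = (-0.2016)·1 + (-0.5759)·(-2) + (-0.2592)·1 + (-0.7487)·4 = -2.3036.
u_3 = v_3 − 3.3333·q_1 + 2.3036·q_2 = (-1.6866, -1.1045, 0.4030, 1.1642).
‖u_3‖ = 2.3626, so q_3 = (-0.7138, -0.4675, 0.1706, 0.4927).
Qᵀb = (-0.6667, -1.3534, -1.6488).
Back-substitute: x_3 = -1.6488/2.3626 = -0.6979.
x_2 = (-1.3534 + 2.3036·(-0.6979))/3.8586 = -0.7674.
x_1 = (-0.6667 − 2.6667·(-0.7674) − 3.3333·(-0.6979))/6.0000 = 0.6176.

x = (0.6176, -0.7674, -0.6979)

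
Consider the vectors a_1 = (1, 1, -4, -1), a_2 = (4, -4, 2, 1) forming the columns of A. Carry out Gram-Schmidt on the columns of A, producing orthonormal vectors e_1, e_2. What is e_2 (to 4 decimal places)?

e_2 = (0.7819, -0.6163, 0.0184, 0.0920)

a_1 = (1, 1, -4, -1); ‖a_1‖ = 4.3589, so e_1 = (0.2294, 0.2294, -0.9177, -0.2294).
e_1·a_2 = 0.2294·4 + 0.2294·(-4) + (-0.9177)·2 + (-0.2294)·1 = -2.0647.
u_2 = a_2 + 2.0647·e_1 = (4.4737, -3.5263, 0.1053, 0.5263).
‖u_2‖ = 5.7216, so e_2 = (0.7819, -0.6163, 0.0184, 0.0920).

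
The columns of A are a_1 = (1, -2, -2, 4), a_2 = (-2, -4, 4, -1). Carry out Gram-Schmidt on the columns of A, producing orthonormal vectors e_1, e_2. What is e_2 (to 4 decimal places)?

e_2 = (-0.2951, -0.7513, 0.5903, -0.0067)

e_1 = a_1/‖a_1‖ = (1, -2, -2, 4)/5.0000 = (0.2000, -0.4000, -0.4000, 0.8000).
r_{12} = e_1·a_2 = -1.2000.
u_2 = a_2 + 1.2000·e_1 = (-1.7600, -4.4800, 3.5200, -0.0400).
‖u_2‖ = 5.9632, so e_2 = (-0.2951, -0.7513, 0.5903, -0.0067).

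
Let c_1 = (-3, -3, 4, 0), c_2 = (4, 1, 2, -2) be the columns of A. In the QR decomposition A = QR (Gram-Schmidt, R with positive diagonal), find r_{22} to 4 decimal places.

e_1 = c_1/‖c_1‖ = (-3, -3, 4, 0)/5.8310 = (-0.5145, -0.5145, 0.6860, 0.0000).
r_{12} = e_1·c_2 = -1.2005.
u_2 = c_2 + 1.2005·e_1 = (3.3824, 0.3824, 2.8235, -2.0000).
r_{22} = ‖u_2‖ = 4.8537.

r_{22} = 4.8537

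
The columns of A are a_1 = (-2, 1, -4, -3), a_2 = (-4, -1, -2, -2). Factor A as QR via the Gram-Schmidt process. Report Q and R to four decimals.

Q = [[-0.3651, -0.8101], [0.1826, -0.5297], [-0.7303, 0.2493], [-0.5477, 0.0312]], R = [[5.4772, 3.8341], [0.0000, 3.2094]]

e_1 = a_1/‖a_1‖ = (-2, 1, -4, -3)/5.4772 = (-0.3651, 0.1826, -0.7303, -0.5477).
r_{12} = e_1·a_2 = 3.8341.
u_2 = a_2 − 3.8341·e_1 = (-2.6000, -1.7000, 0.8000, 0.1000).
‖u_2‖ = 3.2094, so e_2 = (-0.8101, -0.5297, 0.2493, 0.0312).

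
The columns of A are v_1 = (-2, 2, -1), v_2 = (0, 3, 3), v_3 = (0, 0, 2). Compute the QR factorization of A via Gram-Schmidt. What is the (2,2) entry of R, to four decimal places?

r_{22} = 4.1231

q_1 = v_1/‖v_1‖ = (-2, 2, -1)/3.0000 = (-0.6667, 0.6667, -0.3333).
r_{12} = q_1·v_2 = 1.0000.
u_2 = v_2 − 1.0000·q_1 = (0.6667, 2.3333, 3.3333).
r_{22} = ‖u_2‖ = 4.1231.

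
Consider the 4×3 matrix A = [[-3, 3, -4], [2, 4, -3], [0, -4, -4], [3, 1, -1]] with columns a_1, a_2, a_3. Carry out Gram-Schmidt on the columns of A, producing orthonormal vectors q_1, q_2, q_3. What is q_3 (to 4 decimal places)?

q_3 = (-0.4557, -0.3858, -0.7772, -0.1985)

q_1 = a_1/‖a_1‖ = (-3, 2, 0, 3)/4.6904 = (-0.6396, 0.4264, 0.0000, 0.6396).
r_{12} = q_1·a_2 = 0.4264.
u_2 = a_2 − 0.4264·q_1 = (3.2727, 3.8182, -4.0000, 0.7273).
‖u_2‖ = 6.4667, so q_2 = (0.5061, 0.5904, -0.6186, 0.1125).
r_{13} = q_1·a_3 = 0.6396; r_{23} = q_2·a_3 = -1.4339.
u_3 = a_3 − 0.6396·q_1 + 1.4339·q_2 = (-2.8652, -2.4261, -4.8870, -1.2478).
‖u_3‖ = 6.2877, so q_3 = (-0.4557, -0.3858, -0.7772, -0.1985).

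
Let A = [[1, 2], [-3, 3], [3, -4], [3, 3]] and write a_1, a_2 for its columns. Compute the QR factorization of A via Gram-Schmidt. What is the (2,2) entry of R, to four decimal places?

r_{22} = 5.8676

a_1 = (1, -3, 3, 3); ‖a_1‖ = 5.2915, so e_1 = (0.1890, -0.5669, 0.5669, 0.5669).
e_1·a_2 = 0.1890·2 + (-0.5669)·3 + 0.5669·(-4) + 0.5669·3 = -1.8898.
u_2 = a_2 + 1.8898·e_1 = (2.3571, 1.9286, -2.9286, 4.0714).
r_{22} = ‖u_2‖ = 5.8676.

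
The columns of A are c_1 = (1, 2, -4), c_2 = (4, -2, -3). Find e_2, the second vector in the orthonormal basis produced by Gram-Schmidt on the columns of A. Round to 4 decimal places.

c_1 = (1, 2, -4); ‖c_1‖ = 4.5826, so e_1 = (0.2182, 0.4364, -0.8729).
e_1·c_2 = 0.2182·4 + 0.4364·(-2) + (-0.8729)·(-3) = 2.6186.
u_2 = c_2 − 2.6186·e_1 = (3.4286, -3.1429, -0.7143).
‖u_2‖ = 4.7056, so e_2 = (0.7286, -0.6679, -0.1518).

e_2 = (0.7286, -0.6679, -0.1518)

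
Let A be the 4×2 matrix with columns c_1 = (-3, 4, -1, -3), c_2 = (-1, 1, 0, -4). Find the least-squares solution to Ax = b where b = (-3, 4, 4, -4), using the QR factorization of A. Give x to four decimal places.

x = (0.5836, 0.6617)

c_1 = (-3, 4, -1, -3); ‖c_1‖ = 5.9161, so e_1 = (-0.5071, 0.6761, -0.1690, -0.5071).
e_1·c_2 = (-0.5071)·(-1) + 0.6761·1 + (-0.1690)·0 + (-0.5071)·(-4) = 3.2116.
u_2 = c_2 − 3.2116·e_1 = (0.6286, -1.1714, 0.5429, -2.3714).
‖u_2‖ = 2.7723, so e_2 = (0.2267, -0.4225, 0.1958, -0.8554).
Qᵀb = (5.5780, 1.8345).
Back-substitute: x_2 = 1.8345/2.7723 = 0.6617.
x_1 = (5.5780 − 3.2116·0.6617)/5.9161 = 0.5836.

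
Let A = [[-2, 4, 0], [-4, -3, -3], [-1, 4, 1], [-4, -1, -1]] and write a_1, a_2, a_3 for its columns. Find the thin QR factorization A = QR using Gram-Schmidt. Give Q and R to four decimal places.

Q = [[-0.3288, 0.6540, -0.4006], [-0.6576, -0.3982, -0.5528], [-0.1644, 0.6372, 0.1640], [-0.6576, -0.0880, 0.7121]], R = [[6.0828, 0.6576, 2.4660], [0.0000, 6.4473, 1.9199], [0.0000, 0.0000, 1.1103]]

a_1 = (-2, -4, -1, -4); ‖a_1‖ = 6.0828, so q_1 = (-0.3288, -0.6576, -0.1644, -0.6576).
q_1·a_2 = (-0.3288)·4 + (-0.6576)·(-3) + (-0.1644)·4 + (-0.6576)·(-1) = 0.6576.
u_2 = a_2 − 0.6576·q_1 = (4.2162, -2.5676, 4.1081, -0.5676).
‖u_2‖ = 6.4473, so q_2 = (0.6540, -0.3982, 0.6372, -0.0880).
q_1·a_3 = (-0.3288)·0 + (-0.6576)·(-3) + (-0.1644)·1 + (-0.6576)·(-1) = 2.4660; q_2·a_3 = 0.6540·0 + (-0.3982)·(-3) + 0.6372·1 + (-0.0880)·(-1) = 1.9199.
u_3 = a_3 − 2.4660·q_1 − 1.9199·q_2 = (-0.4447, -0.6138, 0.1821, 0.7906).
‖u_3‖ = 1.1103, so q_3 = (-0.4006, -0.5528, 0.1640, 0.7121).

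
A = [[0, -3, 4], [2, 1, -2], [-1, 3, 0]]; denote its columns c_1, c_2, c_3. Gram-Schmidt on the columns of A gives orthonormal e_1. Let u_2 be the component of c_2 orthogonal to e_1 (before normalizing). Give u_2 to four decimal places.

c_1 = (0, 2, -1); ‖c_1‖ = 2.2361, so e_1 = (0.0000, 0.8944, -0.4472).
e_1·c_2 = 0.0000·(-3) + 0.8944·1 + (-0.4472)·3 = -0.4472.
u_2 = c_2 + 0.4472·e_1 = (-3.0000, 1.4000, 2.8000).

u_2 = (-3.0000, 1.4000, 2.8000)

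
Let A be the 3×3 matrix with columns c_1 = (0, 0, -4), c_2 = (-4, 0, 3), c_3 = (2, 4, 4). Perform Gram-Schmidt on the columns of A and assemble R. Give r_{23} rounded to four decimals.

c_1 = (0, 0, -4); ‖c_1‖ = 4.0000, so q_1 = (0.0000, 0.0000, -1.0000).
q_1·c_2 = 0.0000·(-4) + 0.0000·0 + (-1.0000)·3 = -3.0000.
u_2 = c_2 + 3.0000·q_1 = (-4.0000, 0.0000, 0.0000).
‖u_2‖ = 4.0000, so q_2 = (-1.0000, 0.0000, 0.0000).
r_{23} = q_2·c_3 = -2.0000.

r_{23} = -2.0000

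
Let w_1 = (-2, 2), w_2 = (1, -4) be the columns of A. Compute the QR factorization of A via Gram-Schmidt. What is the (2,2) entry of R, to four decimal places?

w_1 = (-2, 2); ‖w_1‖ = 2.8284, so q_1 = (-0.7071, 0.7071).
q_1·w_2 = (-0.7071)·1 + 0.7071·(-4) = -3.5355.
u_2 = w_2 + 3.5355·q_1 = (-1.5000, -1.5000).
r_{22} = ‖u_2‖ = 2.1213.

r_{22} = 2.1213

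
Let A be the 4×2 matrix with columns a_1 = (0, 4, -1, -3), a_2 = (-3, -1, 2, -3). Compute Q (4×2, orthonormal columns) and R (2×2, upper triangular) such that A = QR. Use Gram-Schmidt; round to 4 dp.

Q = [[0.0000, -0.6303], [0.7845, -0.3071], [-0.1961, 0.4444], [-0.5883, -0.5576]], R = [[5.0990, 0.5883], [0.0000, 4.7596]]

a_1 = (0, 4, -1, -3); ‖a_1‖ = 5.0990, so q_1 = (0.0000, 0.7845, -0.1961, -0.5883).
q_1·a_2 = 0.0000·(-3) + 0.7845·(-1) + (-0.1961)·2 + (-0.5883)·(-3) = 0.5883.
u_2 = a_2 − 0.5883·q_1 = (-3.0000, -1.4615, 2.1154, -2.6538).
‖u_2‖ = 4.7596, so q_2 = (-0.6303, -0.3071, 0.4444, -0.5576).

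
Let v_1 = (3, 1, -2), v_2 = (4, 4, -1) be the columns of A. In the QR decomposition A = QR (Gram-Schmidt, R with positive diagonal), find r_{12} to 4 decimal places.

r_{12} = 4.8107

v_1 = (3, 1, -2); ‖v_1‖ = 3.7417, so q_1 = (0.8018, 0.2673, -0.5345).
r_{12} = q_1·v_2 = 4.8107.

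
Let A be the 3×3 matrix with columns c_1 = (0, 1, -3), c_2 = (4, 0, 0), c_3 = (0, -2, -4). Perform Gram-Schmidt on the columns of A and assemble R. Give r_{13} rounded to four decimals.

r_{13} = 3.1623

c_1 = (0, 1, -3); ‖c_1‖ = 3.1623, so e_1 = (0.0000, 0.3162, -0.9487).
r_{13} = e_1·c_3 = 3.1623.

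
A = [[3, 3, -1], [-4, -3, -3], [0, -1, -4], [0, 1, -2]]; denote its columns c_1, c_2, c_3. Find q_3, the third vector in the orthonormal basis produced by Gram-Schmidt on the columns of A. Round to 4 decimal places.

c_1 = (3, -4, 0, 0); ‖c_1‖ = 5.0000, so q_1 = (0.6000, -0.8000, 0.0000, 0.0000).
q_1·c_2 = 0.6000·3 + (-0.8000)·(-3) + 0.0000·(-1) + 0.0000·1 = 4.2000.
u_2 = c_2 − 4.2000·q_1 = (0.4800, 0.3600, -1.0000, 1.0000).
‖u_2‖ = 1.5362, so q_2 = (0.3125, 0.2343, -0.6509, 0.6509).
q_1·c_3 = 0.6000·(-1) + (-0.8000)·(-3) + 0.0000·(-4) + 0.0000·(-2) = 1.8000; q_2·c_3 = 0.3125·(-1) + 0.2343·(-3) + (-0.6509)·(-4) + 0.6509·(-2) = 0.2864.
u_3 = c_3 − 1.8000·q_1 − 0.2864·q_2 = (-2.1695, -1.6271, -3.8136, -2.1864).
‖u_3‖ = 5.1651, so q_3 = (-0.4200, -0.3150, -0.7383, -0.4233).

q_3 = (-0.4200, -0.3150, -0.7383, -0.4233)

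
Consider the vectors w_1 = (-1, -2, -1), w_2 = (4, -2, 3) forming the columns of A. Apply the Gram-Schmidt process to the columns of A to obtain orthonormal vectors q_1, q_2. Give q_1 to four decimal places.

w_1 = (-1, -2, -1); ‖w_1‖ = 2.4495, so q_1 = (-0.4082, -0.8165, -0.4082).

q_1 = (-0.4082, -0.8165, -0.4082)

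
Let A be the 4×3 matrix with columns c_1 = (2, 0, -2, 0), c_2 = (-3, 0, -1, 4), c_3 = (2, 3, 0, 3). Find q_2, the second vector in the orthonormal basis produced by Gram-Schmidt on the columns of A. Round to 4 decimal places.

q_2 = (-0.4082, 0.0000, -0.4082, 0.8165)

c_1 = (2, 0, -2, 0); ‖c_1‖ = 2.8284, so q_1 = (0.7071, 0.0000, -0.7071, 0.0000).
q_1·c_2 = 0.7071·(-3) + 0.0000·0 + (-0.7071)·(-1) + 0.0000·4 = -1.4142.
u_2 = c_2 + 1.4142·q_1 = (-2.0000, 0.0000, -2.0000, 4.0000).
‖u_2‖ = 4.8990, so q_2 = (-0.4082, 0.0000, -0.4082, 0.8165).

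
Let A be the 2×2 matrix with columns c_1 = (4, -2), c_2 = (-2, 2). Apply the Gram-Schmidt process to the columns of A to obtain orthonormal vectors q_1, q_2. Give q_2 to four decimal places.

q_1 = c_1/‖c_1‖ = (4, -2)/4.4721 = (0.8944, -0.4472).
r_{12} = q_1·c_2 = -2.6833.
u_2 = c_2 + 2.6833·q_1 = (0.4000, 0.8000).
‖u_2‖ = 0.8944, so q_2 = (0.4472, 0.8944).

q_2 = (0.4472, 0.8944)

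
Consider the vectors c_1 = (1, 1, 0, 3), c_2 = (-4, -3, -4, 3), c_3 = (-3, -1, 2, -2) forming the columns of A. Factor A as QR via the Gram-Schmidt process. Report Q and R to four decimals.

c_1 = (1, 1, 0, 3); ‖c_1‖ = 3.3166, so q_1 = (0.3015, 0.3015, 0.0000, 0.9045).
q_1·c_2 = 0.3015·(-4) + 0.3015·(-3) + 0.0000·(-4) + 0.9045·3 = 0.6030.
u_2 = c_2 − 0.6030·q_1 = (-4.1818, -3.1818, -4.0000, 2.4545).
‖u_2‖ = 7.0453, so q_2 = (-0.5936, -0.4516, -0.5678, 0.3484).
q_1·c_3 = 0.3015·(-3) + 0.3015·(-1) + 0.0000·2 + 0.9045·(-2) = -3.0151; q_2·c_3 = (-0.5936)·(-3) + (-0.4516)·(-1) + (-0.5678)·2 + 0.3484·(-2) = 0.4000.
u_3 = c_3 + 3.0151·q_1 − 0.4000·q_2 = (-1.8535, 0.0897, 2.2271, 0.5879).
‖u_3‖ = 2.9579, so q_3 = (-0.6266, 0.0303, 0.7529, 0.1988).

Q = [[0.3015, -0.5936, -0.6266], [0.3015, -0.4516, 0.0303], [0.0000, -0.5678, 0.7529], [0.9045, 0.3484, 0.1988]], R = [[3.3166, 0.6030, -3.0151], [0.0000, 7.0453, 0.4000], [0.0000, 0.0000, 2.9579]]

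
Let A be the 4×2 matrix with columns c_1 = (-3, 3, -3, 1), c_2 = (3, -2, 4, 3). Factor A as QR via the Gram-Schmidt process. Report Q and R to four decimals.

c_1 = (-3, 3, -3, 1); ‖c_1‖ = 5.2915, so e_1 = (-0.5669, 0.5669, -0.5669, 0.1890).
e_1·c_2 = (-0.5669)·3 + 0.5669·(-2) + (-0.5669)·4 + 0.1890·3 = -4.5356.
u_2 = c_2 + 4.5356·e_1 = (0.4286, 0.5714, 1.4286, 3.8571).
‖u_2‖ = 4.1748, so e_2 = (0.1027, 0.1369, 0.3422, 0.9239).

Q = [[-0.5669, 0.1027], [0.5669, 0.1369], [-0.5669, 0.3422], [0.1890, 0.9239]], R = [[5.2915, -4.5356], [0.0000, 4.1748]]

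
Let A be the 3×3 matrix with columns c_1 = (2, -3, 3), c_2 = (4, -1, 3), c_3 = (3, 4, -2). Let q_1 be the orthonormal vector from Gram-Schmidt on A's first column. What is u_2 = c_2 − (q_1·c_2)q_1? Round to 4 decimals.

u_2 = (2.1818, 1.7273, 0.2727)

c_1 = (2, -3, 3); ‖c_1‖ = 4.6904, so q_1 = (0.4264, -0.6396, 0.6396).
q_1·c_2 = 0.4264·4 + (-0.6396)·(-1) + 0.6396·3 = 4.2640.
u_2 = c_2 − 4.2640·q_1 = (2.1818, 1.7273, 0.2727).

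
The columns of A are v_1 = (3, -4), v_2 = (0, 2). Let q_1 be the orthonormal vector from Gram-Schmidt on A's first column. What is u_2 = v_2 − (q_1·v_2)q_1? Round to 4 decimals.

u_2 = (0.9600, 0.7200)

q_1 = v_1/‖v_1‖ = (3, -4)/5.0000 = (0.6000, -0.8000).
r_{12} = q_1·v_2 = -1.6000.
u_2 = v_2 + 1.6000·q_1 = (0.9600, 0.7200).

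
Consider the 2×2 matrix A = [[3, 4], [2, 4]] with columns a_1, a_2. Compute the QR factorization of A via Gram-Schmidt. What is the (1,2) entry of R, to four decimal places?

q_1 = a_1/‖a_1‖ = (3, 2)/3.6056 = (0.8321, 0.5547).
r_{12} = q_1·a_2 = 5.5470.

r_{12} = 5.5470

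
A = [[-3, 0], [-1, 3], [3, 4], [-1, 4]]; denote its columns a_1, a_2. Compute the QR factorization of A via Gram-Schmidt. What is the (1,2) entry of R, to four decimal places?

r_{12} = 1.1180

a_1 = (-3, -1, 3, -1); ‖a_1‖ = 4.4721, so e_1 = (-0.6708, -0.2236, 0.6708, -0.2236).
r_{12} = e_1·a_2 = 1.1180.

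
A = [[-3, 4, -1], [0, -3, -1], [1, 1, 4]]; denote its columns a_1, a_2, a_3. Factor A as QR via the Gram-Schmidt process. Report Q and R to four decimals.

Q = [[-0.9487, 0.1878, 0.2545], [0.0000, -0.8047, 0.5937], [0.3162, 0.5633, 0.7634]], R = [[3.1623, -3.4785, 2.2136], [0.0000, 3.7283, 2.8700], [0.0000, 0.0000, 2.2053]]

q_1 = a_1/‖a_1‖ = (-3, 0, 1)/3.1623 = (-0.9487, 0.0000, 0.3162).
r_{12} = q_1·a_2 = -3.4785.
u_2 = a_2 + 3.4785·q_1 = (0.7000, -3.0000, 2.1000).
‖u_2‖ = 3.7283, so q_2 = (0.1878, -0.8047, 0.5633).
r_{13} = q_1·a_3 = 2.2136; r_{23} = q_2·a_3 = 2.8700.
u_3 = a_3 − 2.2136·q_1 − 2.8700·q_2 = (0.5612, 1.3094, 1.6835).
‖u_3‖ = 2.2053, so q_3 = (0.2545, 0.5937, 0.7634).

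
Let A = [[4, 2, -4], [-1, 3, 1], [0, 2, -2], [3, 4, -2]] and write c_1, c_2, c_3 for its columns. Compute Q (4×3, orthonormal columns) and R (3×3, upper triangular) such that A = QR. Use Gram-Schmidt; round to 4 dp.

Q = [[0.7845, -0.1315, -0.2442], [-0.1961, 0.7811, 0.2093], [0.0000, 0.4275, -0.8604], [0.5883, 0.4357, 0.3953]], R = [[5.0990, 3.3340, -4.5107], [0.0000, 4.6781, -0.4193], [0.0000, 0.0000, 2.1161]]

c_1 = (4, -1, 0, 3); ‖c_1‖ = 5.0990, so q_1 = (0.7845, -0.1961, 0.0000, 0.5883).
q_1·c_2 = 0.7845·2 + (-0.1961)·3 + 0.0000·2 + 0.5883·4 = 3.3340.
u_2 = c_2 − 3.3340·q_1 = (-0.6154, 3.6538, 2.0000, 2.0385).
‖u_2‖ = 4.6781, so q_2 = (-0.1315, 0.7811, 0.4275, 0.4357).
q_1·c_3 = 0.7845·(-4) + (-0.1961)·1 + 0.0000·(-2) + 0.5883·(-2) = -4.5107; q_2·c_3 = (-0.1315)·(-4) + 0.7811·1 + 0.4275·(-2) + 0.4357·(-2) = -0.4193.
u_3 = c_3 + 4.5107·q_1 + 0.4193·q_2 = (-0.5167, 0.4429, -1.8207, 0.8366).
‖u_3‖ = 2.1161, so q_3 = (-0.2442, 0.2093, -0.8604, 0.3953).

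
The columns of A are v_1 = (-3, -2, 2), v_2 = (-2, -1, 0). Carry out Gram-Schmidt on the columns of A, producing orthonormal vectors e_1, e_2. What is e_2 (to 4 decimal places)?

e_2 = (-0.5293, -0.0529, -0.8468)

v_1 = (-3, -2, 2); ‖v_1‖ = 4.1231, so e_1 = (-0.7276, -0.4851, 0.4851).
e_1·v_2 = (-0.7276)·(-2) + (-0.4851)·(-1) + 0.4851·0 = 1.9403.
u_2 = v_2 − 1.9403·e_1 = (-0.5882, -0.0588, -0.9412).
‖u_2‖ = 1.1114, so e_2 = (-0.5293, -0.0529, -0.8468).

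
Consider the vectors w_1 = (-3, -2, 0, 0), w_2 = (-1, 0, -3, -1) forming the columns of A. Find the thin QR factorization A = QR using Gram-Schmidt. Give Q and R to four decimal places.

w_1 = (-3, -2, 0, 0); ‖w_1‖ = 3.6056, so q_1 = (-0.8321, -0.5547, 0.0000, 0.0000).
q_1·w_2 = (-0.8321)·(-1) + (-0.5547)·0 + 0.0000·(-3) + 0.0000·(-1) = 0.8321.
u_2 = w_2 − 0.8321·q_1 = (-0.3077, 0.4615, -3.0000, -1.0000).
‖u_2‖ = 3.2106, so q_2 = (-0.0958, 0.1438, -0.9344, -0.3115).

Q = [[-0.8321, -0.0958], [-0.5547, 0.1438], [0.0000, -0.9344], [0.0000, -0.3115]], R = [[3.6056, 0.8321], [0.0000, 3.2106]]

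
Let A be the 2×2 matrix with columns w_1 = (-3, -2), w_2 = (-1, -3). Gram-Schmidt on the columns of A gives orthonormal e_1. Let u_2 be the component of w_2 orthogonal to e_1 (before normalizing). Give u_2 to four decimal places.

w_1 = (-3, -2); ‖w_1‖ = 3.6056, so e_1 = (-0.8321, -0.5547).
e_1·w_2 = (-0.8321)·(-1) + (-0.5547)·(-3) = 2.4962.
u_2 = w_2 − 2.4962·e_1 = (1.0769, -1.6154).

u_2 = (1.0769, -1.6154)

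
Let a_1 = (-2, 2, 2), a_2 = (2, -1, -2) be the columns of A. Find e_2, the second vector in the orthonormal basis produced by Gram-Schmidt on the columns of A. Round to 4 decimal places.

e_2 = (0.4082, 0.8165, -0.4082)

a_1 = (-2, 2, 2); ‖a_1‖ = 3.4641, so e_1 = (-0.5774, 0.5774, 0.5774).
e_1·a_2 = (-0.5774)·2 + 0.5774·(-1) + 0.5774·(-2) = -2.8868.
u_2 = a_2 + 2.8868·e_1 = (0.3333, 0.6667, -0.3333).
‖u_2‖ = 0.8165, so e_2 = (0.4082, 0.8165, -0.4082).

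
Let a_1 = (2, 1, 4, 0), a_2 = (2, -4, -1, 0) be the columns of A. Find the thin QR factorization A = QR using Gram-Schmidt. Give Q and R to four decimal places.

Q = [[0.4364, 0.5293], [0.2182, -0.8468], [0.8729, -0.0529], [0.0000, 0.0000]], R = [[4.5826, -0.8729], [0.0000, 4.4987]]

a_1 = (2, 1, 4, 0); ‖a_1‖ = 4.5826, so q_1 = (0.4364, 0.2182, 0.8729, 0.0000).
q_1·a_2 = 0.4364·2 + 0.2182·(-4) + 0.8729·(-1) + 0.0000·0 = -0.8729.
u_2 = a_2 + 0.8729·q_1 = (2.3810, -3.8095, -0.2381, 0.0000).
‖u_2‖ = 4.4987, so q_2 = (0.5293, -0.8468, -0.0529, 0.0000).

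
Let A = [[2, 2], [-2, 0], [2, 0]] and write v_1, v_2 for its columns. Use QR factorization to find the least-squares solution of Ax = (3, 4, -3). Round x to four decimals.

x = (-1.7500, 3.2500)

v_1 = (2, -2, 2); ‖v_1‖ = 3.4641, so e_1 = (0.5774, -0.5774, 0.5774).
e_1·v_2 = 0.5774·2 + (-0.5774)·0 + 0.5774·0 = 1.1547.
u_2 = v_2 − 1.1547·e_1 = (1.3333, 0.6667, -0.6667).
‖u_2‖ = 1.6330, so e_2 = (0.8165, 0.4082, -0.4082).
Qᵀb = (-2.3094, 5.3072).
Back-substitute: x_2 = 5.3072/1.6330 = 3.2500.
x_1 = (-2.3094 − 1.1547·3.2500)/3.4641 = -1.7500.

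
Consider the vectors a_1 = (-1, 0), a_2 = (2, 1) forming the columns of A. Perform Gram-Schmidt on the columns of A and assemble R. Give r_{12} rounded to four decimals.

r_{12} = -2.0000

a_1 = (-1, 0); ‖a_1‖ = 1.0000, so e_1 = (-1.0000, 0.0000).
r_{12} = e_1·a_2 = -2.0000.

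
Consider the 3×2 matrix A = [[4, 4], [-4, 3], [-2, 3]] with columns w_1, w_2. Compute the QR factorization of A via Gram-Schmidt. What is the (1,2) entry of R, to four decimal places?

r_{12} = -0.3333

w_1 = (4, -4, -2); ‖w_1‖ = 6.0000, so q_1 = (0.6667, -0.6667, -0.3333).
r_{12} = q_1·w_2 = -0.3333.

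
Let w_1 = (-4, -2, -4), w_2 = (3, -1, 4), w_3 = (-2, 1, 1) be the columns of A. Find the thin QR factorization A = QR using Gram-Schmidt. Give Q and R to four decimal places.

Q = [[-0.6667, 0.0413, -0.7442], [-0.3333, -0.9096, 0.2481], [-0.6667, 0.4134, 0.6202]], R = [[6.0000, -4.3333, 0.3333], [0.0000, 2.6874, -0.5788], [0.0000, 0.0000, 2.3567]]

q_1 = w_1/‖w_1‖ = (-4, -2, -4)/6.0000 = (-0.6667, -0.3333, -0.6667).
r_{12} = q_1·w_2 = -4.3333.
u_2 = w_2 + 4.3333·q_1 = (0.1111, -2.4444, 1.1111).
‖u_2‖ = 2.6874, so q_2 = (0.0413, -0.9096, 0.4134).
r_{13} = q_1·w_3 = 0.3333; r_{23} = q_2·w_3 = -0.5788.
u_3 = w_3 − 0.3333·q_1 + 0.5788·q_2 = (-1.7538, 0.5846, 1.4615).
‖u_3‖ = 2.3567, so q_3 = (-0.7442, 0.2481, 0.6202).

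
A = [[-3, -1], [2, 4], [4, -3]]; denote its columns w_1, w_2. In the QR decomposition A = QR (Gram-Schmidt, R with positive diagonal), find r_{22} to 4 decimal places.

r_{22} = 5.0956

w_1 = (-3, 2, 4); ‖w_1‖ = 5.3852, so q_1 = (-0.5571, 0.3714, 0.7428).
q_1·w_2 = (-0.5571)·(-1) + 0.3714·4 + 0.7428·(-3) = -0.1857.
u_2 = w_2 + 0.1857·q_1 = (-1.1034, 4.0690, -2.8621).
r_{22} = ‖u_2‖ = 5.0956.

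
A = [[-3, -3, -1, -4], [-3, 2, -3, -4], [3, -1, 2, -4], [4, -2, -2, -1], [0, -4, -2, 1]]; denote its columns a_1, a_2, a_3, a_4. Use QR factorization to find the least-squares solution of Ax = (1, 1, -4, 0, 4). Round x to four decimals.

x = (-0.4027, -0.4024, -0.7711, 0.4761)

q_1 = a_1/‖a_1‖ = (-3, -3, 3, 4, 0)/6.5574 = (-0.4575, -0.4575, 0.4575, 0.6100, 0.0000).
r_{12} = q_1·a_2 = -1.2200.
u_2 = a_2 + 1.2200·q_1 = (-3.5581, 1.4419, -0.4419, -1.2558, -4.0000).
‖u_2‖ = 5.7019, so q_2 = (-0.6240, 0.2529, -0.0775, -0.2202, -0.7015).
r_{13} = q_1·a_3 = 1.5250; r_{23} = q_2·a_3 = 1.5540.
u_3 = a_3 − 1.5250·q_1 − 1.5540·q_2 = (0.6674, -2.6953, 1.4227, -2.5880, -0.9099).
‖u_3‖ = 4.1545, so q_3 = (0.1606, -0.6488, 0.3425, -0.6229, -0.2190).
r_{14} = q_1·a_4 = 1.2200; r_{24} = q_2·a_4 = 1.3133; r_{34} = q_3·a_4 = 0.9866.
u_4 = a_4 − 1.2200·q_1 − 1.3133·q_2 − 0.9866·q_3 = (-2.7808, -3.1339, -4.7942, -0.8404, 2.1374).
‖u_4‖ = 6.7686, so q_4 = (-0.4108, -0.4630, -0.7083, -0.1242, 0.3158).
Qᵀb = (-2.7450, -2.8673, -2.7340, 3.2225).
Back-substitute: x_4 = 3.2225/6.7686 = 0.4761.
x_3 = (-2.7340 − 0.9866·0.4761)/4.1545 = -0.7711.
x_2 = (-2.8673 − 1.5540·(-0.7711) − 1.3133·0.4761)/5.7019 = -0.4024.
x_1 = (-2.7450 + 1.2200·(-0.4024) − 1.5250·(-0.7711) − 1.2200·0.4761)/6.5574 = -0.4027.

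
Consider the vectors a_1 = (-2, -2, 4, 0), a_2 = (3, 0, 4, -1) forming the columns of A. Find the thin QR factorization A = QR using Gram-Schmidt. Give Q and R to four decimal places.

a_1 = (-2, -2, 4, 0); ‖a_1‖ = 4.8990, so e_1 = (-0.4082, -0.4082, 0.8165, 0.0000).
e_1·a_2 = (-0.4082)·3 + (-0.4082)·0 + 0.8165·4 + 0.0000·(-1) = 2.0412.
u_2 = a_2 − 2.0412·e_1 = (3.8333, 0.8333, 2.3333, -1.0000).
‖u_2‖ = 4.6726, so e_2 = (0.8204, 0.1783, 0.4994, -0.2140).

Q = [[-0.4082, 0.8204], [-0.4082, 0.1783], [0.8165, 0.4994], [0.0000, -0.2140]], R = [[4.8990, 2.0412], [0.0000, 4.6726]]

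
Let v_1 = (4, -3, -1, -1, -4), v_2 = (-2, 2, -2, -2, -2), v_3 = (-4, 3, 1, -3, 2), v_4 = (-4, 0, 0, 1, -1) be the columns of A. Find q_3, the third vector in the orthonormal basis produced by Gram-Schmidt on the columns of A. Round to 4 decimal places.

v_1 = (4, -3, -1, -1, -4); ‖v_1‖ = 6.5574, so q_1 = (0.6100, -0.4575, -0.1525, -0.1525, -0.6100).
q_1·v_2 = 0.6100·(-2) + (-0.4575)·2 + (-0.1525)·(-2) + (-0.1525)·(-2) + (-0.6100)·(-2) = -0.3050.
u_2 = v_2 + 0.3050·q_1 = (-1.8140, 1.8605, -2.0465, -2.0465, -2.1860).
‖u_2‖ = 4.4617, so q_2 = (-0.4066, 0.4170, -0.4587, -0.4587, -0.4900).
q_1·v_3 = 0.6100·(-4) + (-0.4575)·3 + (-0.1525)·1 + (-0.1525)·(-3) + (-0.6100)·2 = -4.7275; q_2·v_3 = (-0.4066)·(-4) + 0.4170·3 + (-0.4587)·1 + (-0.4587)·(-3) + (-0.4900)·2 = 2.8146.
u_3 = v_3 + 4.7275·q_1 − 2.8146·q_2 = (0.0280, -0.3364, 1.5701, -2.4299, 0.4953).
‖u_3‖ = 2.9545, so q_3 = (0.0095, -0.1139, 0.5314, -0.8224, 0.1677).

q_3 = (0.0095, -0.1139, 0.5314, -0.8224, 0.1677)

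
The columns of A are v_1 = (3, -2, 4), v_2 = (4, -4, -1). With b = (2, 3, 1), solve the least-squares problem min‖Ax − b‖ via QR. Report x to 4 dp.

x = (0.3024, -0.2981)

e_1 = v_1/‖v_1‖ = (3, -2, 4)/5.3852 = (0.5571, -0.3714, 0.7428).
r_{12} = e_1·v_2 = 2.9711.
u_2 = v_2 − 2.9711·e_1 = (2.3448, -2.8966, -3.2069).
‖u_2‖ = 4.9165, so e_2 = (0.4769, -0.5891, -0.6523).
Qᵀb = (0.7428, -1.4658).
Back-substitute: x_2 = -1.4658/4.9165 = -0.2981.
x_1 = (0.7428 − 2.9711·(-0.2981))/5.3852 = 0.3024.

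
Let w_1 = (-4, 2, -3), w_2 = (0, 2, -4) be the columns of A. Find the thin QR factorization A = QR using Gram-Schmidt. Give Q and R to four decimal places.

Q = [[-0.7428, 0.6603], [0.3714, 0.2682], [-0.5571, -0.7015]], R = [[5.3852, 2.9711], [0.0000, 3.3425]]

q_1 = w_1/‖w_1‖ = (-4, 2, -3)/5.3852 = (-0.7428, 0.3714, -0.5571).
r_{12} = q_1·w_2 = 2.9711.
u_2 = w_2 − 2.9711·q_1 = (2.2069, 0.8966, -2.3448).
‖u_2‖ = 3.3425, so q_2 = (0.6603, 0.2682, -0.7015).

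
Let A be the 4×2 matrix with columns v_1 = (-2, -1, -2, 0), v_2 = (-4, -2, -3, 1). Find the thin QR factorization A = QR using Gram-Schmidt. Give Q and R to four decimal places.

Q = [[-0.6667, -0.3563], [-0.3333, -0.1782], [-0.6667, 0.4454], [0.0000, 0.8018]], R = [[3.0000, 5.3333], [0.0000, 1.2472]]

v_1 = (-2, -1, -2, 0); ‖v_1‖ = 3.0000, so e_1 = (-0.6667, -0.3333, -0.6667, 0.0000).
e_1·v_2 = (-0.6667)·(-4) + (-0.3333)·(-2) + (-0.6667)·(-3) + 0.0000·1 = 5.3333.
u_2 = v_2 − 5.3333·e_1 = (-0.4444, -0.2222, 0.5556, 1.0000).
‖u_2‖ = 1.2472, so e_2 = (-0.3563, -0.1782, 0.4454, 0.8018).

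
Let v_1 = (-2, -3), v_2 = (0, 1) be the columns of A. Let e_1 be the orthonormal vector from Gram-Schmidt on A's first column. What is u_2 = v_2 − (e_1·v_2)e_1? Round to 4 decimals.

v_1 = (-2, -3); ‖v_1‖ = 3.6056, so e_1 = (-0.5547, -0.8321).
e_1·v_2 = (-0.5547)·0 + (-0.8321)·1 = -0.8321.
u_2 = v_2 + 0.8321·e_1 = (-0.4615, 0.3077).

u_2 = (-0.4615, 0.3077)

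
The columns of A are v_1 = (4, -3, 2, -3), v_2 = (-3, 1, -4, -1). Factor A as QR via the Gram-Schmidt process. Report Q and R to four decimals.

Q = [[0.6489, -0.2204], [-0.4867, -0.1426], [0.3244, -0.7262], [-0.4867, -0.6354]], R = [[6.1644, -3.2444], [0.0000, 4.0588]]

v_1 = (4, -3, 2, -3); ‖v_1‖ = 6.1644, so q_1 = (0.6489, -0.4867, 0.3244, -0.4867).
q_1·v_2 = 0.6489·(-3) + (-0.4867)·1 + 0.3244·(-4) + (-0.4867)·(-1) = -3.2444.
u_2 = v_2 + 3.2444·q_1 = (-0.8947, -0.5789, -2.9474, -2.5789).
‖u_2‖ = 4.0588, so q_2 = (-0.2204, -0.1426, -0.7262, -0.6354).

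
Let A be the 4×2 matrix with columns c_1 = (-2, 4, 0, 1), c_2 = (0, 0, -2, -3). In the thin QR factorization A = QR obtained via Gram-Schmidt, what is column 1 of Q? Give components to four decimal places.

q_1 = (-0.4364, 0.8729, 0.0000, 0.2182)

c_1 = (-2, 4, 0, 1); ‖c_1‖ = 4.5826, so q_1 = (-0.4364, 0.8729, 0.0000, 0.2182).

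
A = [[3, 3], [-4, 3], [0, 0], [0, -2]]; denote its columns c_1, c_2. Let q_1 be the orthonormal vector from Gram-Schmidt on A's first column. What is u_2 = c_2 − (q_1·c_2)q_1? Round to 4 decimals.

q_1 = c_1/‖c_1‖ = (3, -4, 0, 0)/5.0000 = (0.6000, -0.8000, 0.0000, 0.0000).
r_{12} = q_1·c_2 = -0.6000.
u_2 = c_2 + 0.6000·q_1 = (3.3600, 2.5200, 0.0000, -2.0000).

u_2 = (3.3600, 2.5200, 0.0000, -2.0000)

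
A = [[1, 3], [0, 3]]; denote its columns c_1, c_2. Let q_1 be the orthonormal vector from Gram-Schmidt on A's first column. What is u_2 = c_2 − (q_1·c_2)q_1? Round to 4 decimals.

u_2 = (0.0000, 3.0000)

c_1 = (1, 0); ‖c_1‖ = 1.0000, so q_1 = (1.0000, 0.0000).
q_1·c_2 = 1.0000·3 + 0.0000·3 = 3.0000.
u_2 = c_2 − 3.0000·q_1 = (0.0000, 3.0000).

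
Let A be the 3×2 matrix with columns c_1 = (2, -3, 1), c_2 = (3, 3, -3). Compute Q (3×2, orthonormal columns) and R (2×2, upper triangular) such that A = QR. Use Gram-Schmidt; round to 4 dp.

q_1 = c_1/‖c_1‖ = (2, -3, 1)/3.7417 = (0.5345, -0.8018, 0.2673).
r_{12} = q_1·c_2 = -1.6036.
u_2 = c_2 + 1.6036·q_1 = (3.8571, 1.7143, -2.5714).
‖u_2‖ = 4.9425, so q_2 = (0.7804, 0.3468, -0.5203).

Q = [[0.5345, 0.7804], [-0.8018, 0.3468], [0.2673, -0.5203]], R = [[3.7417, -1.6036], [0.0000, 4.9425]]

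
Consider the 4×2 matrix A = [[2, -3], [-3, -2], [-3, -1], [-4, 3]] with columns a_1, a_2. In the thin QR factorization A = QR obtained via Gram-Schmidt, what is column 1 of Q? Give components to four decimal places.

e_1 = (0.3244, -0.4867, -0.4867, -0.6489)

a_1 = (2, -3, -3, -4); ‖a_1‖ = 6.1644, so e_1 = (0.3244, -0.4867, -0.4867, -0.6489).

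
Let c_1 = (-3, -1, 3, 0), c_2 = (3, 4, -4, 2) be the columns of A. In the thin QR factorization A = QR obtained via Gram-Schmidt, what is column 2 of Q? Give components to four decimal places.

q_1 = c_1/‖c_1‖ = (-3, -1, 3, 0)/4.3589 = (-0.6882, -0.2294, 0.6882, 0.0000).
r_{12} = q_1·c_2 = -5.7354.
u_2 = c_2 + 5.7354·q_1 = (-0.9474, 2.6842, -0.0526, 2.0000).
‖u_2‖ = 3.4793, so q_2 = (-0.2723, 0.7715, -0.0151, 0.5748).

q_2 = (-0.2723, 0.7715, -0.0151, 0.5748)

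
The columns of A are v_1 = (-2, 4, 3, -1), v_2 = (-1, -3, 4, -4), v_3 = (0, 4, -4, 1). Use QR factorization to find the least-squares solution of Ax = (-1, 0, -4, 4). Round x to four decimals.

x = (-0.2842, -0.8272, -0.1702)

v_1 = (-2, 4, 3, -1); ‖v_1‖ = 5.4772, so q_1 = (-0.3651, 0.7303, 0.5477, -0.1826).
q_1·v_2 = (-0.3651)·(-1) + 0.7303·(-3) + 0.5477·4 + (-0.1826)·(-4) = 1.0954.
u_2 = v_2 − 1.0954·q_1 = (-0.6000, -3.8000, 3.4000, -3.8000).
‖u_2‖ = 6.3875, so q_2 = (-0.0939, -0.5949, 0.5323, -0.5949).
q_1·v_3 = (-0.3651)·0 + 0.7303·4 + 0.5477·(-4) + (-0.1826)·1 = 0.5477; q_2·v_3 = (-0.0939)·0 + (-0.5949)·4 + 0.5323·(-4) + (-0.5949)·1 = -5.1037.
u_3 = v_3 − 0.5477·q_1 + 5.1037·q_2 = (-0.2794, 0.5637, -1.5833, -1.9363).
‖u_3‖ = 2.5791, so q_3 = (-0.1083, 0.2186, -0.6139, -0.7507).
Qᵀb = (-2.5560, -4.4149, -0.4390).
Back-substitute: x_3 = -0.4390/2.5791 = -0.1702.
x_2 = (-4.4149 + 5.1037·(-0.1702))/6.3875 = -0.8272.
x_1 = (-2.5560 − 1.0954·(-0.8272) − 0.5477·(-0.1702))/5.4772 = -0.2842.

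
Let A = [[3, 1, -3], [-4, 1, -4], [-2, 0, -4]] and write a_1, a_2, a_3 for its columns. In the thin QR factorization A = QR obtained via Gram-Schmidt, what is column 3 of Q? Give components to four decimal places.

q_1 = a_1/‖a_1‖ = (3, -4, -2)/5.3852 = (0.5571, -0.7428, -0.3714).
r_{12} = q_1·a_2 = -0.1857.
u_2 = a_2 + 0.1857·q_1 = (1.1034, 0.8621, -0.0690).
‖u_2‖ = 1.4020, so q_2 = (0.7871, 0.6149, -0.0492).
r_{13} = q_1·a_3 = 2.7854; r_{23} = q_2·a_3 = -4.6240.
u_3 = a_3 − 2.7854·q_1 + 4.6240·q_2 = (-0.9123, 0.9123, -3.1930).
‖u_3‖ = 3.4438, so q_3 = (-0.2649, 0.2649, -0.9272).

q_3 = (-0.2649, 0.2649, -0.9272)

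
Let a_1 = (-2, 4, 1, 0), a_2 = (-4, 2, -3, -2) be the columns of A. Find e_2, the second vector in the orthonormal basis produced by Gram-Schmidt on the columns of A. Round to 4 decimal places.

a_1 = (-2, 4, 1, 0); ‖a_1‖ = 4.5826, so e_1 = (-0.4364, 0.8729, 0.2182, 0.0000).
e_1·a_2 = (-0.4364)·(-4) + 0.8729·2 + 0.2182·(-3) + 0.0000·(-2) = 2.8368.
u_2 = a_2 − 2.8368·e_1 = (-2.7619, -0.4762, -3.6190, -2.0000).
‖u_2‖ = 4.9952, so e_2 = (-0.5529, -0.0953, -0.7245, -0.4004).

e_2 = (-0.5529, -0.0953, -0.7245, -0.4004)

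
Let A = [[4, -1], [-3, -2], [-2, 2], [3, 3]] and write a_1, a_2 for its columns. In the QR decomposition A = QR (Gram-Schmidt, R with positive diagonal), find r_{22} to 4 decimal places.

e_1 = a_1/‖a_1‖ = (4, -3, -2, 3)/6.1644 = (0.6489, -0.4867, -0.3244, 0.4867).
r_{12} = e_1·a_2 = 1.1355.
u_2 = a_2 − 1.1355·e_1 = (-1.7368, -1.4474, 2.3684, 2.4474).
r_{22} = ‖u_2‖ = 4.0879.

r_{22} = 4.0879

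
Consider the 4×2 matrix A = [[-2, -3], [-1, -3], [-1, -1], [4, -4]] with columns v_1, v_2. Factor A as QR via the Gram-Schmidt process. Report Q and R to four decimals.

q_1 = v_1/‖v_1‖ = (-2, -1, -1, 4)/4.6904 = (-0.4264, -0.2132, -0.2132, 0.8528).
r_{12} = q_1·v_2 = -1.2792.
u_2 = v_2 + 1.2792·q_1 = (-3.5455, -3.2727, -1.2727, -2.9091).
‖u_2‖ = 5.7761, so q_2 = (-0.6138, -0.5666, -0.2203, -0.5036).

Q = [[-0.4264, -0.6138], [-0.2132, -0.5666], [-0.2132, -0.2203], [0.8528, -0.5036]], R = [[4.6904, -1.2792], [0.0000, 5.7761]]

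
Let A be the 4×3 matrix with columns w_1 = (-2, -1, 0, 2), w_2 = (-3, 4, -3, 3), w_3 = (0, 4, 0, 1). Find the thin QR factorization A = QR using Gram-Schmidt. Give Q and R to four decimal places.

Q = [[-0.6667, -0.2040, 0.1237], [-0.3333, 0.8161, 0.4453], [0.0000, -0.5008, 0.8164], [0.6667, 0.2040, 0.3463]], R = [[3.0000, 2.6667, -0.6667], [0.0000, 5.9907, 3.4683], [0.0000, 0.0000, 2.1275]]

e_1 = w_1/‖w_1‖ = (-2, -1, 0, 2)/3.0000 = (-0.6667, -0.3333, 0.0000, 0.6667).
r_{12} = e_1·w_2 = 2.6667.
u_2 = w_2 − 2.6667·e_1 = (-1.2222, 4.8889, -3.0000, 1.2222).
‖u_2‖ = 5.9907, so e_2 = (-0.2040, 0.8161, -0.5008, 0.2040).
r_{13} = e_1·w_3 = -0.6667; r_{23} = e_2·w_3 = 3.4683.
u_3 = w_3 + 0.6667·e_1 − 3.4683·e_2 = (0.2632, 0.9474, 1.7368, 0.7368).
‖u_3‖ = 2.1275, so e_3 = (0.1237, 0.4453, 0.8164, 0.3463).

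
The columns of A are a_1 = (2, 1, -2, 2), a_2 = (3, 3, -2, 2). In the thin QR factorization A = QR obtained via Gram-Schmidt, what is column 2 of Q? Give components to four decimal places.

e_2 = (0.1981, 0.8717, 0.3170, -0.3170)

e_1 = a_1/‖a_1‖ = (2, 1, -2, 2)/3.6056 = (0.5547, 0.2774, -0.5547, 0.5547).
r_{12} = e_1·a_2 = 4.7150.
u_2 = a_2 − 4.7150·e_1 = (0.3846, 1.6923, 0.6154, -0.6154).
‖u_2‖ = 1.9415, so e_2 = (0.1981, 0.8717, 0.3170, -0.3170).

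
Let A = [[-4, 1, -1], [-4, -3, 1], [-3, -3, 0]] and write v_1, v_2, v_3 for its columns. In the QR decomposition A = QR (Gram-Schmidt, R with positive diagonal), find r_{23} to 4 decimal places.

r_{23} = -1.1571

v_1 = (-4, -4, -3); ‖v_1‖ = 6.4031, so q_1 = (-0.6247, -0.6247, -0.4685).
q_1·v_2 = (-0.6247)·1 + (-0.6247)·(-3) + (-0.4685)·(-3) = 2.6550.
u_2 = v_2 − 2.6550·q_1 = (2.6585, -1.3415, -1.7561).
‖u_2‖ = 3.4571, so q_2 = (0.7690, -0.3880, -0.5080).
r_{23} = q_2·v_3 = -1.1571.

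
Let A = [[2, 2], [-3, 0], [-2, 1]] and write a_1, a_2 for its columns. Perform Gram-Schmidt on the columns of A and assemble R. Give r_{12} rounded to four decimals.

r_{12} = 0.4851

a_1 = (2, -3, -2); ‖a_1‖ = 4.1231, so q_1 = (0.4851, -0.7276, -0.4851).
r_{12} = q_1·a_2 = 0.4851.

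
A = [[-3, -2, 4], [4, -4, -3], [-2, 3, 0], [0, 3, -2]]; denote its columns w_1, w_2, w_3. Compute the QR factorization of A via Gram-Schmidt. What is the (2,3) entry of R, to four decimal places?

r_{23} = -2.8219

w_1 = (-3, 4, -2, 0); ‖w_1‖ = 5.3852, so e_1 = (-0.5571, 0.7428, -0.3714, 0.0000).
e_1·w_2 = (-0.5571)·(-2) + 0.7428·(-4) + (-0.3714)·3 + 0.0000·3 = -2.9711.
u_2 = w_2 + 2.9711·e_1 = (-3.6552, -1.7931, 1.8966, 3.0000).
‖u_2‖ = 5.4011, so e_2 = (-0.6767, -0.3320, 0.3511, 0.5554).
r_{23} = e_2·w_3 = -2.8219.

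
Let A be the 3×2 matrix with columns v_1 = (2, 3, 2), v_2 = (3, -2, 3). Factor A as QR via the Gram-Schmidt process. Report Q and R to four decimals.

v_1 = (2, 3, 2); ‖v_1‖ = 4.1231, so q_1 = (0.4851, 0.7276, 0.4851).
q_1·v_2 = 0.4851·3 + 0.7276·(-2) + 0.4851·3 = 1.4552.
u_2 = v_2 − 1.4552·q_1 = (2.2941, -3.0588, 2.2941).
‖u_2‖ = 4.4590, so q_2 = (0.5145, -0.6860, 0.5145).

Q = [[0.4851, 0.5145], [0.7276, -0.6860], [0.4851, 0.5145]], R = [[4.1231, 1.4552], [0.0000, 4.4590]]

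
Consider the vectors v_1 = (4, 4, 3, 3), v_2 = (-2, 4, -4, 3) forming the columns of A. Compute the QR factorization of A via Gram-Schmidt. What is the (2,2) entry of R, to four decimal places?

v_1 = (4, 4, 3, 3); ‖v_1‖ = 7.0711, so q_1 = (0.5657, 0.5657, 0.4243, 0.4243).
q_1·v_2 = 0.5657·(-2) + 0.5657·4 + 0.4243·(-4) + 0.4243·3 = 0.7071.
u_2 = v_2 − 0.7071·q_1 = (-2.4000, 3.6000, -4.3000, 2.7000).
r_{22} = ‖u_2‖ = 6.6708.

r_{22} = 6.6708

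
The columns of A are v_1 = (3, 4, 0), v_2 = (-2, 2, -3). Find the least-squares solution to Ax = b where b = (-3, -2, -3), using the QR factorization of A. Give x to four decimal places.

v_1 = (3, 4, 0); ‖v_1‖ = 5.0000, so e_1 = (0.6000, 0.8000, 0.0000).
e_1·v_2 = 0.6000·(-2) + 0.8000·2 + 0.0000·(-3) = 0.4000.
u_2 = v_2 − 0.4000·e_1 = (-2.2400, 1.6800, -3.0000).
‖u_2‖ = 4.1037, so e_2 = (-0.5459, 0.4094, -0.7311).
Qᵀb = (-3.4000, 3.0119).
Back-substitute: x_2 = 3.0119/4.1037 = 0.7340.
x_1 = (-3.4000 − 0.4000·0.7340)/5.0000 = -0.7387.

x = (-0.7387, 0.7340)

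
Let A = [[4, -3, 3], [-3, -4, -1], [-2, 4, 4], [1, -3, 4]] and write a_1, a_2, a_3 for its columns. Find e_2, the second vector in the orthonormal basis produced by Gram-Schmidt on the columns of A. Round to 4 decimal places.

e_2 = (-0.2262, -0.7522, 0.4818, -0.3884)

a_1 = (4, -3, -2, 1); ‖a_1‖ = 5.4772, so e_1 = (0.7303, -0.5477, -0.3651, 0.1826).
e_1·a_2 = 0.7303·(-3) + (-0.5477)·(-4) + (-0.3651)·4 + 0.1826·(-3) = -2.0083.
u_2 = a_2 + 2.0083·e_1 = (-1.5333, -5.1000, 3.2667, -2.6333).
‖u_2‖ = 6.7799, so e_2 = (-0.2262, -0.7522, 0.4818, -0.3884).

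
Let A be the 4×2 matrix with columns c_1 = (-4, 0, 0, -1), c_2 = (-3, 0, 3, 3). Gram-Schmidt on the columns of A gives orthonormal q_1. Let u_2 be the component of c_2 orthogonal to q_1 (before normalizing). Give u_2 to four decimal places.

c_1 = (-4, 0, 0, -1); ‖c_1‖ = 4.1231, so q_1 = (-0.9701, 0.0000, 0.0000, -0.2425).
q_1·c_2 = (-0.9701)·(-3) + 0.0000·0 + 0.0000·3 + (-0.2425)·3 = 2.1828.
u_2 = c_2 − 2.1828·q_1 = (-0.8824, 0.0000, 3.0000, 3.5294).

u_2 = (-0.8824, 0.0000, 3.0000, 3.5294)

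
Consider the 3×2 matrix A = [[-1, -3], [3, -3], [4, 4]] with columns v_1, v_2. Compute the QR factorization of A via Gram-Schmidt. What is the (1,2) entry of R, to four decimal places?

r_{12} = 1.9612

v_1 = (-1, 3, 4); ‖v_1‖ = 5.0990, so e_1 = (-0.1961, 0.5883, 0.7845).
r_{12} = e_1·v_2 = 1.9612.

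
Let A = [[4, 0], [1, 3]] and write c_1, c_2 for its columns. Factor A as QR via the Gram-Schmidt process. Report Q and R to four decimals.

Q = [[0.9701, -0.2425], [0.2425, 0.9701]], R = [[4.1231, 0.7276], [0.0000, 2.9104]]

q_1 = c_1/‖c_1‖ = (4, 1)/4.1231 = (0.9701, 0.2425).
r_{12} = q_1·c_2 = 0.7276.
u_2 = c_2 − 0.7276·q_1 = (-0.7059, 2.8235).
‖u_2‖ = 2.9104, so q_2 = (-0.2425, 0.9701).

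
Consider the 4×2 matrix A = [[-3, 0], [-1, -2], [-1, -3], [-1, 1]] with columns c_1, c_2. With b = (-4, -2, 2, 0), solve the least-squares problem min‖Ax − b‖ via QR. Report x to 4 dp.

x = (1.1579, -0.4737)

c_1 = (-3, -1, -1, -1); ‖c_1‖ = 3.4641, so e_1 = (-0.8660, -0.2887, -0.2887, -0.2887).
e_1·c_2 = (-0.8660)·0 + (-0.2887)·(-2) + (-0.2887)·(-3) + (-0.2887)·1 = 1.1547.
u_2 = c_2 − 1.1547·e_1 = (1.0000, -1.6667, -2.6667, 1.3333).
‖u_2‖ = 3.5590, so e_2 = (0.2810, -0.4683, -0.7493, 0.3746).
Qᵀb = (3.4641, -1.6859).
Back-substitute: x_2 = -1.6859/3.5590 = -0.4737.
x_1 = (3.4641 − 1.1547·(-0.4737))/3.4641 = 1.1579.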